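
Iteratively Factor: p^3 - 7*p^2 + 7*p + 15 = (p - 3)*(p^2 - 4*p - 5) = (p - 3)*(p + 1)*(p - 5)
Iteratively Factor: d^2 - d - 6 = (d - 3)*(d + 2)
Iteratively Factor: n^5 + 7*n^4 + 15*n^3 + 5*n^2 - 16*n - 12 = (n + 1)*(n^4 + 6*n^3 + 9*n^2 - 4*n - 12) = (n + 1)*(n + 2)*(n^3 + 4*n^2 + n - 6) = (n + 1)*(n + 2)*(n + 3)*(n^2 + n - 2) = (n + 1)*(n + 2)^2*(n + 3)*(n - 1)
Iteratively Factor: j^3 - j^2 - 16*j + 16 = (j - 1)*(j^2 - 16) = (j - 4)*(j - 1)*(j + 4)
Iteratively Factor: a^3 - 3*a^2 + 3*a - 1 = (a - 1)*(a^2 - 2*a + 1) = (a - 1)^2*(a - 1)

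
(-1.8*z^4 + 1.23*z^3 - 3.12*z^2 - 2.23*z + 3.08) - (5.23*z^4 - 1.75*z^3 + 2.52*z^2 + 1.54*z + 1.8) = -7.03*z^4 + 2.98*z^3 - 5.64*z^2 - 3.77*z + 1.28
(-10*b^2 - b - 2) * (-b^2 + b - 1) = 10*b^4 - 9*b^3 + 11*b^2 - b + 2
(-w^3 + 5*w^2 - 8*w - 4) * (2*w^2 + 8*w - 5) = -2*w^5 + 2*w^4 + 29*w^3 - 97*w^2 + 8*w + 20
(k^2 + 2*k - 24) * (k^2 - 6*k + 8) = k^4 - 4*k^3 - 28*k^2 + 160*k - 192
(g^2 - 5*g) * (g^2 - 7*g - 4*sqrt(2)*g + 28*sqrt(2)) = g^4 - 12*g^3 - 4*sqrt(2)*g^3 + 35*g^2 + 48*sqrt(2)*g^2 - 140*sqrt(2)*g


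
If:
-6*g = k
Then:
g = -k/6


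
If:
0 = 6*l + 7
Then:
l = -7/6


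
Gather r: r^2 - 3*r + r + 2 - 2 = r^2 - 2*r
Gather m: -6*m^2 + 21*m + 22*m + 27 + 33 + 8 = -6*m^2 + 43*m + 68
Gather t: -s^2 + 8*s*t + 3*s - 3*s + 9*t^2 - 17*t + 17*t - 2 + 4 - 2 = -s^2 + 8*s*t + 9*t^2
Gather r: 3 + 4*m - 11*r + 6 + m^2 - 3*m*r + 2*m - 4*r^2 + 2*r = m^2 + 6*m - 4*r^2 + r*(-3*m - 9) + 9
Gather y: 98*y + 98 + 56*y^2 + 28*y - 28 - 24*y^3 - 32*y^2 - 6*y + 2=-24*y^3 + 24*y^2 + 120*y + 72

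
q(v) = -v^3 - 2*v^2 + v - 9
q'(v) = -3*v^2 - 4*v + 1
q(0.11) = -8.92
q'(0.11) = 0.52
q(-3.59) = 7.90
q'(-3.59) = -23.30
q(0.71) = -9.66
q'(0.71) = -3.35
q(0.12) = -8.91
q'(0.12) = 0.48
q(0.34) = -8.93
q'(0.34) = -0.71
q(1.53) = -15.73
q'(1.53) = -12.14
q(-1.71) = -11.56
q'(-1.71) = -0.93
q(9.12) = -924.78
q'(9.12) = -285.00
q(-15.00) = 2901.00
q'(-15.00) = -614.00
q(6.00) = -291.00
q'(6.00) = -131.00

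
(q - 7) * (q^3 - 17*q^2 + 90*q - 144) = q^4 - 24*q^3 + 209*q^2 - 774*q + 1008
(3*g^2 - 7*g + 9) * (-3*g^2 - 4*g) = -9*g^4 + 9*g^3 + g^2 - 36*g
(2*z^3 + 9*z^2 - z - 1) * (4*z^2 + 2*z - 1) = 8*z^5 + 40*z^4 + 12*z^3 - 15*z^2 - z + 1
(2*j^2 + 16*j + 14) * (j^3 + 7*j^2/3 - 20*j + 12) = 2*j^5 + 62*j^4/3 + 34*j^3/3 - 790*j^2/3 - 88*j + 168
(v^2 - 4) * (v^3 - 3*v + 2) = v^5 - 7*v^3 + 2*v^2 + 12*v - 8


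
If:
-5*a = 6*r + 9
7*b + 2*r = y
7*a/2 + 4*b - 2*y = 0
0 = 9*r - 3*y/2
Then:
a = -612/487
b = -126/487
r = -441/974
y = -1323/487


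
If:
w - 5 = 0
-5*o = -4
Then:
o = 4/5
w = 5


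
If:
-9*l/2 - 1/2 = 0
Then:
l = -1/9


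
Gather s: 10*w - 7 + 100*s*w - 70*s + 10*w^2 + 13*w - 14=s*(100*w - 70) + 10*w^2 + 23*w - 21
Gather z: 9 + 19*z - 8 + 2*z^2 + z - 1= 2*z^2 + 20*z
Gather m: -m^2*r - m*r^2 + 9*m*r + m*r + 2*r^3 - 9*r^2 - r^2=-m^2*r + m*(-r^2 + 10*r) + 2*r^3 - 10*r^2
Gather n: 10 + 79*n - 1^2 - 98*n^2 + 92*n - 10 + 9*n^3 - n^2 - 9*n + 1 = 9*n^3 - 99*n^2 + 162*n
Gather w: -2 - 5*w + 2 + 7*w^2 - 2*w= 7*w^2 - 7*w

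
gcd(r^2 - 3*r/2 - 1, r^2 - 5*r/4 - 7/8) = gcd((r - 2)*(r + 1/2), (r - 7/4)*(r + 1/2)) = r + 1/2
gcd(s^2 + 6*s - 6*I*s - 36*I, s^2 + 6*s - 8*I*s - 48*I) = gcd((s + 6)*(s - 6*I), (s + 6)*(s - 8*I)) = s + 6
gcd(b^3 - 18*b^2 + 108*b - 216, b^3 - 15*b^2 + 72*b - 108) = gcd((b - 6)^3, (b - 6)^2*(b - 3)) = b^2 - 12*b + 36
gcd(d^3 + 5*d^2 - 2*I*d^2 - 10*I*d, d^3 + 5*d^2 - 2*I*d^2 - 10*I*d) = d^3 + d^2*(5 - 2*I) - 10*I*d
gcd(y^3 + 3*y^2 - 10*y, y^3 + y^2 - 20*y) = y^2 + 5*y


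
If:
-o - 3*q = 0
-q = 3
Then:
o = 9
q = -3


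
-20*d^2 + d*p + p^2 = (-4*d + p)*(5*d + p)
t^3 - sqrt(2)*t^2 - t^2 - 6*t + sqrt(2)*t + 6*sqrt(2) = (t - 3)*(t + 2)*(t - sqrt(2))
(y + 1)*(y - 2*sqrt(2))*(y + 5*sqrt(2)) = y^3 + y^2 + 3*sqrt(2)*y^2 - 20*y + 3*sqrt(2)*y - 20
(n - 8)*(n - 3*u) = n^2 - 3*n*u - 8*n + 24*u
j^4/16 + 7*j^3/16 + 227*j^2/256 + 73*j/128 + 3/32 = (j/4 + 1/2)*(j/4 + 1)*(j + 1/4)*(j + 3/4)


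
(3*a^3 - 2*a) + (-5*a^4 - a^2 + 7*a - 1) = -5*a^4 + 3*a^3 - a^2 + 5*a - 1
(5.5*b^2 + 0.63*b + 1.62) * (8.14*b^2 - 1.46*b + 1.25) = 44.77*b^4 - 2.9018*b^3 + 19.142*b^2 - 1.5777*b + 2.025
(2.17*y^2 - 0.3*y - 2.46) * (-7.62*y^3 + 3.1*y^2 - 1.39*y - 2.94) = -16.5354*y^5 + 9.013*y^4 + 14.7989*y^3 - 13.5888*y^2 + 4.3014*y + 7.2324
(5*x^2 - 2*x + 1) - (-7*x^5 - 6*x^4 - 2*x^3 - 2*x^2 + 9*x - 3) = 7*x^5 + 6*x^4 + 2*x^3 + 7*x^2 - 11*x + 4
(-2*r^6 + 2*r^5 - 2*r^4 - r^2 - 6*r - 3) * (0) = 0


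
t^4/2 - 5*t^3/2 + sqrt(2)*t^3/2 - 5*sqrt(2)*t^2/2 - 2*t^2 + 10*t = t*(t/2 + sqrt(2))*(t - 5)*(t - sqrt(2))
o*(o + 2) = o^2 + 2*o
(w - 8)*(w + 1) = w^2 - 7*w - 8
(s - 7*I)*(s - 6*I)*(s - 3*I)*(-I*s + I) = -I*s^4 - 16*s^3 + I*s^3 + 16*s^2 + 81*I*s^2 + 126*s - 81*I*s - 126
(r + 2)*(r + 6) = r^2 + 8*r + 12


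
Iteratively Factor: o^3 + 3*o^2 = (o)*(o^2 + 3*o) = o*(o + 3)*(o)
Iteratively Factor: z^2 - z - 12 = (z - 4)*(z + 3)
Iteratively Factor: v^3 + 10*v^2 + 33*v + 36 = (v + 3)*(v^2 + 7*v + 12) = (v + 3)^2*(v + 4)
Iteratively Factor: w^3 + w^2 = (w)*(w^2 + w) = w^2*(w + 1)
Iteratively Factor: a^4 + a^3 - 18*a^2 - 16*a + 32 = (a - 1)*(a^3 + 2*a^2 - 16*a - 32) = (a - 4)*(a - 1)*(a^2 + 6*a + 8) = (a - 4)*(a - 1)*(a + 2)*(a + 4)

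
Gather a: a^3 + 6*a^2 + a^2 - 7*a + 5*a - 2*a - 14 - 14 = a^3 + 7*a^2 - 4*a - 28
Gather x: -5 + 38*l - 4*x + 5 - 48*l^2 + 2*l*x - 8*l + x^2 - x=-48*l^2 + 30*l + x^2 + x*(2*l - 5)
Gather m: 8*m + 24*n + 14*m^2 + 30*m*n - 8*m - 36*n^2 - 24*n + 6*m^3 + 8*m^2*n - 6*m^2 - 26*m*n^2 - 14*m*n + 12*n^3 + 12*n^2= 6*m^3 + m^2*(8*n + 8) + m*(-26*n^2 + 16*n) + 12*n^3 - 24*n^2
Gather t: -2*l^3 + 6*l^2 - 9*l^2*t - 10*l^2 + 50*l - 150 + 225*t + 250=-2*l^3 - 4*l^2 + 50*l + t*(225 - 9*l^2) + 100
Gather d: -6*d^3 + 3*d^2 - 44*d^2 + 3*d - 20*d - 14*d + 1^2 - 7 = -6*d^3 - 41*d^2 - 31*d - 6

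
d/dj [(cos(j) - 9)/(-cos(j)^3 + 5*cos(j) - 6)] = (-3*cos(j) + 27*cos(2*j) - cos(3*j) - 51)*sin(j)/(2*(cos(j)^3 - 5*cos(j) + 6)^2)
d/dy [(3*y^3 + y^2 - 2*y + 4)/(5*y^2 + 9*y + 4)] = (15*y^4 + 54*y^3 + 55*y^2 - 32*y - 44)/(25*y^4 + 90*y^3 + 121*y^2 + 72*y + 16)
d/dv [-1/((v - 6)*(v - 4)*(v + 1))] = ((v - 6)*(v - 4) + (v - 6)*(v + 1) + (v - 4)*(v + 1))/((v - 6)^2*(v - 4)^2*(v + 1)^2)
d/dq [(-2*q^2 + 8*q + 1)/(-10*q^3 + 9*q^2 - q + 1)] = (-20*q^4 + 160*q^3 - 40*q^2 - 22*q + 9)/(100*q^6 - 180*q^5 + 101*q^4 - 38*q^3 + 19*q^2 - 2*q + 1)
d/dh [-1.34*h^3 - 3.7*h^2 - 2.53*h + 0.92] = -4.02*h^2 - 7.4*h - 2.53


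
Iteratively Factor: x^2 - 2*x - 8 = (x + 2)*(x - 4)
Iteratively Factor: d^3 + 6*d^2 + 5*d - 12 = (d + 4)*(d^2 + 2*d - 3) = (d + 3)*(d + 4)*(d - 1)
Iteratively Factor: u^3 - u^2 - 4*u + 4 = (u + 2)*(u^2 - 3*u + 2) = (u - 1)*(u + 2)*(u - 2)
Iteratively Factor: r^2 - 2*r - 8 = (r - 4)*(r + 2)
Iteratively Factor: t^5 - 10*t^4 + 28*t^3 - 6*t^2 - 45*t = (t - 3)*(t^4 - 7*t^3 + 7*t^2 + 15*t) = (t - 3)^2*(t^3 - 4*t^2 - 5*t) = (t - 3)^2*(t + 1)*(t^2 - 5*t) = (t - 5)*(t - 3)^2*(t + 1)*(t)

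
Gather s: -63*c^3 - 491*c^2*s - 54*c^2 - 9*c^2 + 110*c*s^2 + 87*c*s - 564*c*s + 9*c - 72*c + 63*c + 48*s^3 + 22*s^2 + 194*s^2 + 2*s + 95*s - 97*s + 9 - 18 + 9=-63*c^3 - 63*c^2 + 48*s^3 + s^2*(110*c + 216) + s*(-491*c^2 - 477*c)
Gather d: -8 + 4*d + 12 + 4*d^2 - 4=4*d^2 + 4*d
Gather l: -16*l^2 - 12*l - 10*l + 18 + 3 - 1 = -16*l^2 - 22*l + 20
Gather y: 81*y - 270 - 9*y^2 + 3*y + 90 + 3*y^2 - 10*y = -6*y^2 + 74*y - 180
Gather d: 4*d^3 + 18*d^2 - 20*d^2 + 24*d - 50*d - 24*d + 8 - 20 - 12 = 4*d^3 - 2*d^2 - 50*d - 24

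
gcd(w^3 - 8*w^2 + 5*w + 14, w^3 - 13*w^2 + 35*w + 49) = w^2 - 6*w - 7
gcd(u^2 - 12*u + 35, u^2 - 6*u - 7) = u - 7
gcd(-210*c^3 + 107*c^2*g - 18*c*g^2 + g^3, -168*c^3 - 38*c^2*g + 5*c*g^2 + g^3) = 6*c - g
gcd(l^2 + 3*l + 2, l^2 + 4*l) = 1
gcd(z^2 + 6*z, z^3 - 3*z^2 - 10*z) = z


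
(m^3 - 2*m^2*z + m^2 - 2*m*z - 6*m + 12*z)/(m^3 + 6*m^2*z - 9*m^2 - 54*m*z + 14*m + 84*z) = (m^2 - 2*m*z + 3*m - 6*z)/(m^2 + 6*m*z - 7*m - 42*z)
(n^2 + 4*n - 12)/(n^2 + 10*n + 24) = (n - 2)/(n + 4)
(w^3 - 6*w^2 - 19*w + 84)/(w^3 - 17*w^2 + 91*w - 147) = (w + 4)/(w - 7)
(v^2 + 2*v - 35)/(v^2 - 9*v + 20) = (v + 7)/(v - 4)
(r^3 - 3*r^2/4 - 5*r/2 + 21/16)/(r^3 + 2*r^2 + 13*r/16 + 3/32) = 2*(8*r^2 - 18*r + 7)/(16*r^2 + 8*r + 1)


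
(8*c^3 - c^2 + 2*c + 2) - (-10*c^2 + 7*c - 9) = 8*c^3 + 9*c^2 - 5*c + 11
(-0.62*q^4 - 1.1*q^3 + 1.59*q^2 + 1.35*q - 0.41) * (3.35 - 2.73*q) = 1.6926*q^5 + 0.926*q^4 - 8.0257*q^3 + 1.641*q^2 + 5.6418*q - 1.3735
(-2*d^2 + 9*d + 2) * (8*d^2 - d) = -16*d^4 + 74*d^3 + 7*d^2 - 2*d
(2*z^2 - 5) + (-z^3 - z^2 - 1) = -z^3 + z^2 - 6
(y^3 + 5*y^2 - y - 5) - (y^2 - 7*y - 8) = y^3 + 4*y^2 + 6*y + 3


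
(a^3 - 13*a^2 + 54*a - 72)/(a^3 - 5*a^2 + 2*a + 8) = (a^2 - 9*a + 18)/(a^2 - a - 2)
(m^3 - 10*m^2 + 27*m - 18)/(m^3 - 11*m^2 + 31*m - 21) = (m - 6)/(m - 7)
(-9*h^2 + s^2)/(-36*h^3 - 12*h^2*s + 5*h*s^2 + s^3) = (3*h + s)/(12*h^2 + 8*h*s + s^2)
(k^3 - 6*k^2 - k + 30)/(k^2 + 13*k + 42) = (k^3 - 6*k^2 - k + 30)/(k^2 + 13*k + 42)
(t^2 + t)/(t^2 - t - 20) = t*(t + 1)/(t^2 - t - 20)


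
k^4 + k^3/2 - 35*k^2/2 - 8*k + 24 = (k - 4)*(k - 1)*(k + 3/2)*(k + 4)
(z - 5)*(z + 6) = z^2 + z - 30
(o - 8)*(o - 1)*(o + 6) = o^3 - 3*o^2 - 46*o + 48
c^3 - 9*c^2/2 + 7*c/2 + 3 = (c - 3)*(c - 2)*(c + 1/2)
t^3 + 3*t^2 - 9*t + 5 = (t - 1)^2*(t + 5)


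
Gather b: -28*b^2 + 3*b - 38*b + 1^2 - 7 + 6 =-28*b^2 - 35*b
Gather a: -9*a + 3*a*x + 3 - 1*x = a*(3*x - 9) - x + 3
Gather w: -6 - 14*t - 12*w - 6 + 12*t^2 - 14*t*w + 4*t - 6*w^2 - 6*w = 12*t^2 - 10*t - 6*w^2 + w*(-14*t - 18) - 12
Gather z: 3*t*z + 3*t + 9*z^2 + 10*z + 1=3*t + 9*z^2 + z*(3*t + 10) + 1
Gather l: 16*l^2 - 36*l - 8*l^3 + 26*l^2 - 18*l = -8*l^3 + 42*l^2 - 54*l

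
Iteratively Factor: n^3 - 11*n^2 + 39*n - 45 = (n - 3)*(n^2 - 8*n + 15) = (n - 5)*(n - 3)*(n - 3)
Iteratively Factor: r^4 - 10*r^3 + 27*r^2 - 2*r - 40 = (r - 2)*(r^3 - 8*r^2 + 11*r + 20) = (r - 2)*(r + 1)*(r^2 - 9*r + 20) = (r - 4)*(r - 2)*(r + 1)*(r - 5)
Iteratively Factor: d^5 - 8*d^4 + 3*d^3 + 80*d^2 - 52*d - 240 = (d - 5)*(d^4 - 3*d^3 - 12*d^2 + 20*d + 48) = (d - 5)*(d + 2)*(d^3 - 5*d^2 - 2*d + 24) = (d - 5)*(d - 4)*(d + 2)*(d^2 - d - 6) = (d - 5)*(d - 4)*(d - 3)*(d + 2)*(d + 2)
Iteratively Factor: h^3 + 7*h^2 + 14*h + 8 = (h + 1)*(h^2 + 6*h + 8) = (h + 1)*(h + 4)*(h + 2)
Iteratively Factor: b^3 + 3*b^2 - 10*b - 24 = (b - 3)*(b^2 + 6*b + 8) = (b - 3)*(b + 4)*(b + 2)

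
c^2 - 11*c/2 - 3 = (c - 6)*(c + 1/2)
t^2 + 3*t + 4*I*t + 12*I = (t + 3)*(t + 4*I)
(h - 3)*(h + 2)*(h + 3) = h^3 + 2*h^2 - 9*h - 18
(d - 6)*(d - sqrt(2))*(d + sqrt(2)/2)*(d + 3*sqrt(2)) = d^4 - 6*d^3 + 5*sqrt(2)*d^3/2 - 15*sqrt(2)*d^2 - 4*d^2 - 3*sqrt(2)*d + 24*d + 18*sqrt(2)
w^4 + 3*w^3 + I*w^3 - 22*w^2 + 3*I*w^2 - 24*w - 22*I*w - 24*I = (w - 4)*(w + 1)*(w + 6)*(w + I)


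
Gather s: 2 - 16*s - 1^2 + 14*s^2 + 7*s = 14*s^2 - 9*s + 1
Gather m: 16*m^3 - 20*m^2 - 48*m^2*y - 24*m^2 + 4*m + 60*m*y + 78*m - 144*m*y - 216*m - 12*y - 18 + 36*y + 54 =16*m^3 + m^2*(-48*y - 44) + m*(-84*y - 134) + 24*y + 36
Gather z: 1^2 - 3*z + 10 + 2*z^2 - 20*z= 2*z^2 - 23*z + 11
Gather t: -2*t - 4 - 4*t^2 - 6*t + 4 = -4*t^2 - 8*t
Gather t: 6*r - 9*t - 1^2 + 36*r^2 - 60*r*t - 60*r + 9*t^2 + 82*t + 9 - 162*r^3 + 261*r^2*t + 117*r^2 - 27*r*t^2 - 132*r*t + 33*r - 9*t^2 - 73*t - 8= -162*r^3 + 153*r^2 - 27*r*t^2 - 21*r + t*(261*r^2 - 192*r)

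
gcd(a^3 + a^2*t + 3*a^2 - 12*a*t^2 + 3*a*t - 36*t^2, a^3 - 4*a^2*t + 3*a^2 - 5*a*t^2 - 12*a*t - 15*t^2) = a + 3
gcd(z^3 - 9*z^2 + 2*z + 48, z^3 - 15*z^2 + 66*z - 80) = z - 8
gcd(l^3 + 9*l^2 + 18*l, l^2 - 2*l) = l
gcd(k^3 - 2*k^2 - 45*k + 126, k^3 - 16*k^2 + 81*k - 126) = k^2 - 9*k + 18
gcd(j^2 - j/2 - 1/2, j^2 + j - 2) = j - 1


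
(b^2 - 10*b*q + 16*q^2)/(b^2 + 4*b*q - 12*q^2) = (b - 8*q)/(b + 6*q)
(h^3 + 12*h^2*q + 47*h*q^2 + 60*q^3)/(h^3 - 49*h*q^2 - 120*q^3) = (-h - 4*q)/(-h + 8*q)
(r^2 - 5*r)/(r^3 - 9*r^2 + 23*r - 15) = r/(r^2 - 4*r + 3)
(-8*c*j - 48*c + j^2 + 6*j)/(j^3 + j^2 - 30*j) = (-8*c + j)/(j*(j - 5))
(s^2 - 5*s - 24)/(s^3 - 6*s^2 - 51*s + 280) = (s + 3)/(s^2 + 2*s - 35)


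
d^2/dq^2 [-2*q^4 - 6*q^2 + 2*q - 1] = -24*q^2 - 12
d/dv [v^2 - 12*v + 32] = 2*v - 12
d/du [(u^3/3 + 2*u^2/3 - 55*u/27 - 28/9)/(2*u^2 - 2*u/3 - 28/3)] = (3*u^2 + 12*u + 14)/(18*(u^2 + 4*u + 4))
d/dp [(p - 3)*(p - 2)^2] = (p - 2)*(3*p - 8)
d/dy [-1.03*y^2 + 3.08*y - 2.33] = 3.08 - 2.06*y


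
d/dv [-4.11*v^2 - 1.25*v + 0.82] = -8.22*v - 1.25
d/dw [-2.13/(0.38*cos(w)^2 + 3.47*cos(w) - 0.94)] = -(1.6188*cos(w) + 7.3911)*sin(w)/(0.38*cos(w)^2 + 3.47*cos(w) - 0.94)^2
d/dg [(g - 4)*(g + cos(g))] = g + (4 - g)*(sin(g) - 1) + cos(g)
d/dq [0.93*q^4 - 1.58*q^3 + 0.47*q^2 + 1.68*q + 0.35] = 3.72*q^3 - 4.74*q^2 + 0.94*q + 1.68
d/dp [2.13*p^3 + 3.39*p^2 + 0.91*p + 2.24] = 6.39*p^2 + 6.78*p + 0.91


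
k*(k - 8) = k^2 - 8*k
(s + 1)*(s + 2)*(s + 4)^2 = s^4 + 11*s^3 + 42*s^2 + 64*s + 32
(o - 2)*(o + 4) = o^2 + 2*o - 8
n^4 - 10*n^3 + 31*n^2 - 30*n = n*(n - 5)*(n - 3)*(n - 2)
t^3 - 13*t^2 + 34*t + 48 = (t - 8)*(t - 6)*(t + 1)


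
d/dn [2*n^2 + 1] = 4*n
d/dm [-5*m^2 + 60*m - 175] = 60 - 10*m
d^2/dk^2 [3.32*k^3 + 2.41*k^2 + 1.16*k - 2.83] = 19.92*k + 4.82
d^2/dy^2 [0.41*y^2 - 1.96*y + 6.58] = 0.820000000000000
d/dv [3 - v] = -1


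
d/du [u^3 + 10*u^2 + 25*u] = 3*u^2 + 20*u + 25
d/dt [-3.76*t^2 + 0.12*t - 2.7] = 0.12 - 7.52*t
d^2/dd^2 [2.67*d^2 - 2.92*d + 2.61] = 5.34000000000000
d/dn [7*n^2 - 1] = 14*n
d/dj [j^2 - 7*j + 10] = 2*j - 7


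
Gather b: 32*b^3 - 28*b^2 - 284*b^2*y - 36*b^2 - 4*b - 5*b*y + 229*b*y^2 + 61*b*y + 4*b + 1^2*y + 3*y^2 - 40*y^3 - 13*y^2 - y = 32*b^3 + b^2*(-284*y - 64) + b*(229*y^2 + 56*y) - 40*y^3 - 10*y^2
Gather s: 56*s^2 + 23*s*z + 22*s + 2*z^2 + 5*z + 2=56*s^2 + s*(23*z + 22) + 2*z^2 + 5*z + 2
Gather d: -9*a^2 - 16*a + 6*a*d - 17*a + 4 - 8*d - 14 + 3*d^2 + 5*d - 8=-9*a^2 - 33*a + 3*d^2 + d*(6*a - 3) - 18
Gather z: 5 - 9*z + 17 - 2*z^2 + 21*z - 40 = -2*z^2 + 12*z - 18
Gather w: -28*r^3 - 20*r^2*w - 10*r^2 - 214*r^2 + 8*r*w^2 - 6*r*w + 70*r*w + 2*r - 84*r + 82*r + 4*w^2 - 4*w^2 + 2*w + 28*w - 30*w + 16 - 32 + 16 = -28*r^3 - 224*r^2 + 8*r*w^2 + w*(-20*r^2 + 64*r)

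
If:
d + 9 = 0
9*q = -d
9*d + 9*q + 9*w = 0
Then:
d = -9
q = 1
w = 8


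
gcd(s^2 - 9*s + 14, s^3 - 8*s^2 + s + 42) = s - 7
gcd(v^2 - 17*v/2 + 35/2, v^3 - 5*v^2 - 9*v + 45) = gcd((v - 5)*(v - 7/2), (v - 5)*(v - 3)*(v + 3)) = v - 5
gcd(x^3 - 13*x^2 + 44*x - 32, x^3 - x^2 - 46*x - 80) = x - 8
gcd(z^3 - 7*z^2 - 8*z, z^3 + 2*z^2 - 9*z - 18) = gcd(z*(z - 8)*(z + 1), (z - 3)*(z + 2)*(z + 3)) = 1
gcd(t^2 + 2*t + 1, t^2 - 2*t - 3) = t + 1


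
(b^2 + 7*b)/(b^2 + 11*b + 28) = b/(b + 4)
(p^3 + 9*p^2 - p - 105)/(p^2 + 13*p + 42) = (p^2 + 2*p - 15)/(p + 6)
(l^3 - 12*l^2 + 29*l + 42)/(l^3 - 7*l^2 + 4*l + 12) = (l - 7)/(l - 2)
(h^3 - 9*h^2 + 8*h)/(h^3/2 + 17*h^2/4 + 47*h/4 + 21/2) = 4*h*(h^2 - 9*h + 8)/(2*h^3 + 17*h^2 + 47*h + 42)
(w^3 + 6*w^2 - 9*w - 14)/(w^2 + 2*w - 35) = (w^2 - w - 2)/(w - 5)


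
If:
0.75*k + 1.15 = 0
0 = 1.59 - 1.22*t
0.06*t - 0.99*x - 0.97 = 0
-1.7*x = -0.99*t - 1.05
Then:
No Solution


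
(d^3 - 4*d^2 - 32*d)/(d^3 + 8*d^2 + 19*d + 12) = d*(d - 8)/(d^2 + 4*d + 3)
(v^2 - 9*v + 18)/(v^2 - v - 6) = (v - 6)/(v + 2)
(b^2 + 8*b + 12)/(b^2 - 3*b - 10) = (b + 6)/(b - 5)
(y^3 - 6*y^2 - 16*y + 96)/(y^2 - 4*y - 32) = (y^2 - 10*y + 24)/(y - 8)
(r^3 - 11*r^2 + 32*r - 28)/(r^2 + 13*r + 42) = (r^3 - 11*r^2 + 32*r - 28)/(r^2 + 13*r + 42)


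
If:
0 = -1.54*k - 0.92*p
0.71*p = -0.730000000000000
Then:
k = 0.61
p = -1.03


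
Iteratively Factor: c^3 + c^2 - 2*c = (c - 1)*(c^2 + 2*c) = c*(c - 1)*(c + 2)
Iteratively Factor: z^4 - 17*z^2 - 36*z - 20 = (z + 2)*(z^3 - 2*z^2 - 13*z - 10) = (z + 2)^2*(z^2 - 4*z - 5) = (z + 1)*(z + 2)^2*(z - 5)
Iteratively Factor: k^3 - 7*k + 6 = (k + 3)*(k^2 - 3*k + 2) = (k - 1)*(k + 3)*(k - 2)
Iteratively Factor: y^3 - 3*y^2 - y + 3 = (y + 1)*(y^2 - 4*y + 3) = (y - 1)*(y + 1)*(y - 3)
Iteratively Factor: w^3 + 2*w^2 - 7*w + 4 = (w - 1)*(w^2 + 3*w - 4) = (w - 1)^2*(w + 4)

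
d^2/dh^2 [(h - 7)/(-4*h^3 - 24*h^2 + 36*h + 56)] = 3*(-3*(h - 7)*(h^2 + 4*h - 3)^2 + (h^2 + 4*h + (h - 7)*(h + 2) - 3)*(h^3 + 6*h^2 - 9*h - 14))/(2*(h^3 + 6*h^2 - 9*h - 14)^3)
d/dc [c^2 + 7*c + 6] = 2*c + 7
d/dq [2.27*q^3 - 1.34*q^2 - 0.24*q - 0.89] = 6.81*q^2 - 2.68*q - 0.24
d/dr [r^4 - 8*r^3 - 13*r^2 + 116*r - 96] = 4*r^3 - 24*r^2 - 26*r + 116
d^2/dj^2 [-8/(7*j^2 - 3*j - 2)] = 16*(-49*j^2 + 21*j + (14*j - 3)^2 + 14)/(-7*j^2 + 3*j + 2)^3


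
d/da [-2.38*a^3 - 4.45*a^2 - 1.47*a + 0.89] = -7.14*a^2 - 8.9*a - 1.47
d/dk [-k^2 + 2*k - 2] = 2 - 2*k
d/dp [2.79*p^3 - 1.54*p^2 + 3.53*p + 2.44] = 8.37*p^2 - 3.08*p + 3.53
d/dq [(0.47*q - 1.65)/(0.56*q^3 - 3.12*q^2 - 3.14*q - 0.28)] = (-0.5264*q^3 + 4.2384*q^2 - 10.296*q - 5.3126)/(0.3136*q^6 - 3.4944*q^5 + 6.2176*q^4 + 19.28*q^3 + 11.6068*q^2 + 1.7584*q + 0.0784)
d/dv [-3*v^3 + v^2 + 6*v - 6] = -9*v^2 + 2*v + 6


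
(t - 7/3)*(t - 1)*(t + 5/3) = t^3 - 5*t^2/3 - 29*t/9 + 35/9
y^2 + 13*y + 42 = (y + 6)*(y + 7)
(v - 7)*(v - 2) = v^2 - 9*v + 14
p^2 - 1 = (p - 1)*(p + 1)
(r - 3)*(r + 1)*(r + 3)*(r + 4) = r^4 + 5*r^3 - 5*r^2 - 45*r - 36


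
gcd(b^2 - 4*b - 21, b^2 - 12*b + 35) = b - 7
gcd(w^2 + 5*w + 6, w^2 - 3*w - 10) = w + 2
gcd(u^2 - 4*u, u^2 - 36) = 1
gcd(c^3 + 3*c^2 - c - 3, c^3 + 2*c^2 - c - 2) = c^2 - 1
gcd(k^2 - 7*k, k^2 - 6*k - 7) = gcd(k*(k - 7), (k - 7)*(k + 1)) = k - 7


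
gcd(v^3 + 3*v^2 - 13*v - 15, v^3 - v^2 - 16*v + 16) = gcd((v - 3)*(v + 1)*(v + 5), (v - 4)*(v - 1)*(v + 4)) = 1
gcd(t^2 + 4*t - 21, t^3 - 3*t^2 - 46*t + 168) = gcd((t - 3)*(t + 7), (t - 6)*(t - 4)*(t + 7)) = t + 7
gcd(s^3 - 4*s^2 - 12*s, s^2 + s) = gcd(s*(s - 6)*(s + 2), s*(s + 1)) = s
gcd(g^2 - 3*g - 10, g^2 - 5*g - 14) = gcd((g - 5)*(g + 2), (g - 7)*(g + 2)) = g + 2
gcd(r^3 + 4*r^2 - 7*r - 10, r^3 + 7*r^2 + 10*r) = r + 5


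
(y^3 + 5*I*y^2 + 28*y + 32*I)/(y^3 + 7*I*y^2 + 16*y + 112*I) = (y^2 + 9*I*y - 8)/(y^2 + 11*I*y - 28)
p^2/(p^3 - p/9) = 9*p/(9*p^2 - 1)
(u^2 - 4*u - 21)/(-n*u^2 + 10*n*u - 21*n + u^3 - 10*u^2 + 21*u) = (u + 3)/(-n*u + 3*n + u^2 - 3*u)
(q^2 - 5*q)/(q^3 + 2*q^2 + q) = (q - 5)/(q^2 + 2*q + 1)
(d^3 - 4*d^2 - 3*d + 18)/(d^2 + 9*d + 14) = (d^2 - 6*d + 9)/(d + 7)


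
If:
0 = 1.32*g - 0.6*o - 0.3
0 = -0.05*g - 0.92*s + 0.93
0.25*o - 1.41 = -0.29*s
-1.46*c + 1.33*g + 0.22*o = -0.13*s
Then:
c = 2.89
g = 2.32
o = 4.61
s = 0.88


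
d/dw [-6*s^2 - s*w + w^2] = -s + 2*w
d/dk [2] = 0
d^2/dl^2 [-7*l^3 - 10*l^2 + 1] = -42*l - 20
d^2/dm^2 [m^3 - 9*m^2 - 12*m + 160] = 6*m - 18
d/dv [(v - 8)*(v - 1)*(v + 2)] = 3*v^2 - 14*v - 10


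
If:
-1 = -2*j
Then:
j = 1/2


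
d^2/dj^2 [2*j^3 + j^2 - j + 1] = 12*j + 2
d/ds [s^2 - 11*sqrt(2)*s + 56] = 2*s - 11*sqrt(2)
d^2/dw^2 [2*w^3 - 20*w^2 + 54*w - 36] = 12*w - 40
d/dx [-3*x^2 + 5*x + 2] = 5 - 6*x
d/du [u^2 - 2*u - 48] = 2*u - 2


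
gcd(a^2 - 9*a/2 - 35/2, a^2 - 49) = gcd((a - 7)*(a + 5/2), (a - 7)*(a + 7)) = a - 7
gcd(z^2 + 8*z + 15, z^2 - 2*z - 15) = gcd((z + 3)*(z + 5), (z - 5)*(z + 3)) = z + 3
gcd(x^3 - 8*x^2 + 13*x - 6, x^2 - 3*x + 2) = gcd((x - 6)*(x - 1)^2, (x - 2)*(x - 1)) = x - 1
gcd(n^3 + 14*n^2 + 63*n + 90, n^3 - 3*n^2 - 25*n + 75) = n + 5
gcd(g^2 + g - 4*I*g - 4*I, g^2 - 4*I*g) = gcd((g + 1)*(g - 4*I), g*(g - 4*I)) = g - 4*I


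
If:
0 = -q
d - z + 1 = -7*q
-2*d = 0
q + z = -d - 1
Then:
No Solution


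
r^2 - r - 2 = (r - 2)*(r + 1)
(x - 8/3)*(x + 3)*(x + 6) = x^3 + 19*x^2/3 - 6*x - 48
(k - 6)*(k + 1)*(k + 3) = k^3 - 2*k^2 - 21*k - 18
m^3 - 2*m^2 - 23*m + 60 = (m - 4)*(m - 3)*(m + 5)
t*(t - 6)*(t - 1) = t^3 - 7*t^2 + 6*t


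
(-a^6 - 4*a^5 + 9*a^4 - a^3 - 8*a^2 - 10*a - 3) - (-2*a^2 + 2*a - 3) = -a^6 - 4*a^5 + 9*a^4 - a^3 - 6*a^2 - 12*a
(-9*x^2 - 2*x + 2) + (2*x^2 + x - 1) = -7*x^2 - x + 1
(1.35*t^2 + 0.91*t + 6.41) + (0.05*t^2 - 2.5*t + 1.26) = 1.4*t^2 - 1.59*t + 7.67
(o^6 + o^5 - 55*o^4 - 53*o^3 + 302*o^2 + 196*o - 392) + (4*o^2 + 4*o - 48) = o^6 + o^5 - 55*o^4 - 53*o^3 + 306*o^2 + 200*o - 440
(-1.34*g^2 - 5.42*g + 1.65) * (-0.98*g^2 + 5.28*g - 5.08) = 1.3132*g^4 - 1.7636*g^3 - 23.4274*g^2 + 36.2456*g - 8.382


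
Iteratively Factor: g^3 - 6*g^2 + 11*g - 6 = (g - 2)*(g^2 - 4*g + 3) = (g - 3)*(g - 2)*(g - 1)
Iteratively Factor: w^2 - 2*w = (w)*(w - 2)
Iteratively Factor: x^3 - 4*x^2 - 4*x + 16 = (x + 2)*(x^2 - 6*x + 8) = (x - 2)*(x + 2)*(x - 4)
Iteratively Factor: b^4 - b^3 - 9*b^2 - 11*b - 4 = (b + 1)*(b^3 - 2*b^2 - 7*b - 4) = (b + 1)^2*(b^2 - 3*b - 4) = (b - 4)*(b + 1)^2*(b + 1)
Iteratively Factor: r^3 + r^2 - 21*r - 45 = (r + 3)*(r^2 - 2*r - 15) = (r - 5)*(r + 3)*(r + 3)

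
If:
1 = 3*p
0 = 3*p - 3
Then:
No Solution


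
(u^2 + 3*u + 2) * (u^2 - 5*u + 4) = u^4 - 2*u^3 - 9*u^2 + 2*u + 8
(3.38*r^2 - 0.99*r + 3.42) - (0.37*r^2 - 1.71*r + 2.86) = 3.01*r^2 + 0.72*r + 0.56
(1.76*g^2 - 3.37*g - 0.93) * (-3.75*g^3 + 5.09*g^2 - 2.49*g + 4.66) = -6.6*g^5 + 21.5959*g^4 - 18.0482*g^3 + 11.8592*g^2 - 13.3885*g - 4.3338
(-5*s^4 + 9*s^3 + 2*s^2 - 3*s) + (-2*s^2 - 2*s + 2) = -5*s^4 + 9*s^3 - 5*s + 2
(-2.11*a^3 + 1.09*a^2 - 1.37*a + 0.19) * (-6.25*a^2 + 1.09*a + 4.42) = 13.1875*a^5 - 9.1124*a^4 + 0.4244*a^3 + 2.137*a^2 - 5.8483*a + 0.8398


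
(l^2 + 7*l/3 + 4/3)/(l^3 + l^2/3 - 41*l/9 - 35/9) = 3*(3*l + 4)/(9*l^2 - 6*l - 35)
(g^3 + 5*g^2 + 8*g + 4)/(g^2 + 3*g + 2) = g + 2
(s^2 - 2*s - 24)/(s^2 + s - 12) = (s - 6)/(s - 3)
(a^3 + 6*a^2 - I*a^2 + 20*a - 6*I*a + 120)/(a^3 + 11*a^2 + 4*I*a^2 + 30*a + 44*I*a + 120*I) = (a - 5*I)/(a + 5)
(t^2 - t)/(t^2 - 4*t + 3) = t/(t - 3)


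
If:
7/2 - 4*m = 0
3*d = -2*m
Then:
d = -7/12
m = 7/8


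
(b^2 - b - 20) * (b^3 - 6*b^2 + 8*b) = b^5 - 7*b^4 - 6*b^3 + 112*b^2 - 160*b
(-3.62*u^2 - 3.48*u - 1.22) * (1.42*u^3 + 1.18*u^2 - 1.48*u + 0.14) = -5.1404*u^5 - 9.2132*u^4 - 0.4812*u^3 + 3.204*u^2 + 1.3184*u - 0.1708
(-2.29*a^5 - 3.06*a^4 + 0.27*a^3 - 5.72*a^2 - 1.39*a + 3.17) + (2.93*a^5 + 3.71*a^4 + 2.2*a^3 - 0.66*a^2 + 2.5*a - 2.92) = 0.64*a^5 + 0.65*a^4 + 2.47*a^3 - 6.38*a^2 + 1.11*a + 0.25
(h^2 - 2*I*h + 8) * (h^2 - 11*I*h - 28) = h^4 - 13*I*h^3 - 42*h^2 - 32*I*h - 224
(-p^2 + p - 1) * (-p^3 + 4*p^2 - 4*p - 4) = p^5 - 5*p^4 + 9*p^3 - 4*p^2 + 4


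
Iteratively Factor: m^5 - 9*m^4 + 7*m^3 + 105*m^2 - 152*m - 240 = (m + 3)*(m^4 - 12*m^3 + 43*m^2 - 24*m - 80) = (m - 5)*(m + 3)*(m^3 - 7*m^2 + 8*m + 16) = (m - 5)*(m - 4)*(m + 3)*(m^2 - 3*m - 4) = (m - 5)*(m - 4)*(m + 1)*(m + 3)*(m - 4)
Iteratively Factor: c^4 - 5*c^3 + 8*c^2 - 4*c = (c - 2)*(c^3 - 3*c^2 + 2*c) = c*(c - 2)*(c^2 - 3*c + 2) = c*(c - 2)*(c - 1)*(c - 2)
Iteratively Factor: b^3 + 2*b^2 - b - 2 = (b + 2)*(b^2 - 1) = (b + 1)*(b + 2)*(b - 1)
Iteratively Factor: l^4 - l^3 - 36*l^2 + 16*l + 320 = (l + 4)*(l^3 - 5*l^2 - 16*l + 80) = (l - 5)*(l + 4)*(l^2 - 16) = (l - 5)*(l - 4)*(l + 4)*(l + 4)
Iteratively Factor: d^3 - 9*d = (d + 3)*(d^2 - 3*d) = d*(d + 3)*(d - 3)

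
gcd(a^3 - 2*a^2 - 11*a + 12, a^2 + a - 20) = a - 4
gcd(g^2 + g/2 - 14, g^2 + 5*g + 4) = g + 4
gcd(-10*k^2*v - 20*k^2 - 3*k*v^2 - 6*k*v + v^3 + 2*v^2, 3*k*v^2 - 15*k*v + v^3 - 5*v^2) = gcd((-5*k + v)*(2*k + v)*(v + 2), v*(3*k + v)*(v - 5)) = 1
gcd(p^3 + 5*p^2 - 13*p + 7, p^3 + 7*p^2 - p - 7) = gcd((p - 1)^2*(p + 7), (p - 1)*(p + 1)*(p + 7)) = p^2 + 6*p - 7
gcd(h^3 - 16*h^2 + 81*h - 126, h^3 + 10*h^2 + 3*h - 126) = h - 3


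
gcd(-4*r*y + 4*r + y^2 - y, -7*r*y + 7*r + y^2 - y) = y - 1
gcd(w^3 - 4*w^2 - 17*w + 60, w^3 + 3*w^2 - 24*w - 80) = w^2 - w - 20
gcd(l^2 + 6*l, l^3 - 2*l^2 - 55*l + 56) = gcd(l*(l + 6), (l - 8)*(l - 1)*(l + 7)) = 1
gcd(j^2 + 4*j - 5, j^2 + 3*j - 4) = j - 1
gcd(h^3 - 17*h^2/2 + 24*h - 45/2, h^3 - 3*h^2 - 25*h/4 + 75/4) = h^2 - 11*h/2 + 15/2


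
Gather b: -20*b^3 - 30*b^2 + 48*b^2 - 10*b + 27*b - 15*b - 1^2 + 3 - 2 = -20*b^3 + 18*b^2 + 2*b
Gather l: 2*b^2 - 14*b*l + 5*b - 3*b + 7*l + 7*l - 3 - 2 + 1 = 2*b^2 + 2*b + l*(14 - 14*b) - 4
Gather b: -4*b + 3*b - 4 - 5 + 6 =-b - 3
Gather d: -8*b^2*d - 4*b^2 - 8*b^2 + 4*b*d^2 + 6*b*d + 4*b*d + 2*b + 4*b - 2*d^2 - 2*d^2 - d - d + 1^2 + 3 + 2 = -12*b^2 + 6*b + d^2*(4*b - 4) + d*(-8*b^2 + 10*b - 2) + 6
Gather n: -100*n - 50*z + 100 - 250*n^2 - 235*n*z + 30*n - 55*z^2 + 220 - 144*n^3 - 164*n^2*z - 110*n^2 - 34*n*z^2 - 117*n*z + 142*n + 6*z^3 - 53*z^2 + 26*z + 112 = -144*n^3 + n^2*(-164*z - 360) + n*(-34*z^2 - 352*z + 72) + 6*z^3 - 108*z^2 - 24*z + 432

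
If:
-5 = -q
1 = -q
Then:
No Solution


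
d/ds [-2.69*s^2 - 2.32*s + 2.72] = -5.38*s - 2.32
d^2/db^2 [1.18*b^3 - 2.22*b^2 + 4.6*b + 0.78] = 7.08*b - 4.44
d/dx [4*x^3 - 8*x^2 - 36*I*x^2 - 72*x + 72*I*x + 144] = 12*x^2 + x*(-16 - 72*I) - 72 + 72*I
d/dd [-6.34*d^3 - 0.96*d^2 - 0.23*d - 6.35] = -19.02*d^2 - 1.92*d - 0.23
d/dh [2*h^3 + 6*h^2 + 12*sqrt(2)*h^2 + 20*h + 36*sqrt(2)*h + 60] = 6*h^2 + 12*h + 24*sqrt(2)*h + 20 + 36*sqrt(2)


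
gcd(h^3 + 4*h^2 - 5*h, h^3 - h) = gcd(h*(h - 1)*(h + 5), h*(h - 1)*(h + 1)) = h^2 - h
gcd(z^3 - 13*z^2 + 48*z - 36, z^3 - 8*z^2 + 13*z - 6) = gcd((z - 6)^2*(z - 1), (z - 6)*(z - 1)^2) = z^2 - 7*z + 6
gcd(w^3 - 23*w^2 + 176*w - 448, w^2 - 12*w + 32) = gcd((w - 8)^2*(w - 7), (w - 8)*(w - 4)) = w - 8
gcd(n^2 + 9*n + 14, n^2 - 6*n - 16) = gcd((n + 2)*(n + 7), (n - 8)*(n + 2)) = n + 2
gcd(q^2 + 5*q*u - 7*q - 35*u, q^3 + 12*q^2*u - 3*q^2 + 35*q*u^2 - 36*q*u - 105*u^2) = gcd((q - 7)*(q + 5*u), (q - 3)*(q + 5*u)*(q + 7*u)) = q + 5*u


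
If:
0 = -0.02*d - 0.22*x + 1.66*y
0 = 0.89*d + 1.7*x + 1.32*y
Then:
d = -19.2360939431397*y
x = 9.29419035846724*y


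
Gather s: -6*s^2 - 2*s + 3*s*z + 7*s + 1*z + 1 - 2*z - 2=-6*s^2 + s*(3*z + 5) - z - 1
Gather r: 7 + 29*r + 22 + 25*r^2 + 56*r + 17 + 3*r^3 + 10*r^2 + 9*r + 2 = 3*r^3 + 35*r^2 + 94*r + 48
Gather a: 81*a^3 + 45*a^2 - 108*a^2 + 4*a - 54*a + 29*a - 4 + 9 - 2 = 81*a^3 - 63*a^2 - 21*a + 3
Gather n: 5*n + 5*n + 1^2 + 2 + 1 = 10*n + 4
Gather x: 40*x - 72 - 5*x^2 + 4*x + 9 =-5*x^2 + 44*x - 63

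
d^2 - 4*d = d*(d - 4)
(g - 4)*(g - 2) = g^2 - 6*g + 8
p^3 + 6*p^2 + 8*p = p*(p + 2)*(p + 4)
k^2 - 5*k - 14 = (k - 7)*(k + 2)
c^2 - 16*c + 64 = (c - 8)^2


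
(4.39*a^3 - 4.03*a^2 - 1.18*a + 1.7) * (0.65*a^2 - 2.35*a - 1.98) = 2.8535*a^5 - 12.936*a^4 + 0.0113000000000021*a^3 + 11.8574*a^2 - 1.6586*a - 3.366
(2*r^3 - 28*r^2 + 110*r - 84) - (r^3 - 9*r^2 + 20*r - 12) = r^3 - 19*r^2 + 90*r - 72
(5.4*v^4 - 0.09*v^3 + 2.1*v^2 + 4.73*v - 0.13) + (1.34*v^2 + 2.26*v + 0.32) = 5.4*v^4 - 0.09*v^3 + 3.44*v^2 + 6.99*v + 0.19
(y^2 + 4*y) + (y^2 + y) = 2*y^2 + 5*y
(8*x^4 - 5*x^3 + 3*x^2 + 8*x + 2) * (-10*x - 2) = -80*x^5 + 34*x^4 - 20*x^3 - 86*x^2 - 36*x - 4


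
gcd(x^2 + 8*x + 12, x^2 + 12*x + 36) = x + 6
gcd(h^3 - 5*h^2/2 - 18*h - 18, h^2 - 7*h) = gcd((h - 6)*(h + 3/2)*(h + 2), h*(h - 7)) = 1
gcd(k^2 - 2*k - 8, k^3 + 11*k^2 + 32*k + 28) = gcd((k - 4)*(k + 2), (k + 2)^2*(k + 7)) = k + 2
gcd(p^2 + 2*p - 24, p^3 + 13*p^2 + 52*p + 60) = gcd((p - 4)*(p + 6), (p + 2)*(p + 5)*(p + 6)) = p + 6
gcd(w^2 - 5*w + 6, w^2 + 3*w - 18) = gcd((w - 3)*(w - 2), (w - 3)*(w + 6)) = w - 3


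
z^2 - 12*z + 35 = (z - 7)*(z - 5)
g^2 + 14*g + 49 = (g + 7)^2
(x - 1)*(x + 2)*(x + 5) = x^3 + 6*x^2 + 3*x - 10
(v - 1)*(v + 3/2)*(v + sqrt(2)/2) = v^3 + v^2/2 + sqrt(2)*v^2/2 - 3*v/2 + sqrt(2)*v/4 - 3*sqrt(2)/4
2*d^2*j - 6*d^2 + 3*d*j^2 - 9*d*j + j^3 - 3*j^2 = (d + j)*(2*d + j)*(j - 3)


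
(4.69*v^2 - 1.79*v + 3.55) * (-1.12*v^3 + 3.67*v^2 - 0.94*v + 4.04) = -5.2528*v^5 + 19.2171*v^4 - 14.9539*v^3 + 33.6587*v^2 - 10.5686*v + 14.342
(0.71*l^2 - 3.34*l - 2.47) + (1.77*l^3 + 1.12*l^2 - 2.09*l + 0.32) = 1.77*l^3 + 1.83*l^2 - 5.43*l - 2.15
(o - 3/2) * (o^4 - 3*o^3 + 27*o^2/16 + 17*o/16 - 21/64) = o^5 - 9*o^4/2 + 99*o^3/16 - 47*o^2/32 - 123*o/64 + 63/128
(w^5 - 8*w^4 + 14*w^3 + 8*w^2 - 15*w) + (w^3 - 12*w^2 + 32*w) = w^5 - 8*w^4 + 15*w^3 - 4*w^2 + 17*w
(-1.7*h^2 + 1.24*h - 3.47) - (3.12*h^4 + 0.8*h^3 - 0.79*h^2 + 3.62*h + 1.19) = -3.12*h^4 - 0.8*h^3 - 0.91*h^2 - 2.38*h - 4.66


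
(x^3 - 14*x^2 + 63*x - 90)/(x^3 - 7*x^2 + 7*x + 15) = (x - 6)/(x + 1)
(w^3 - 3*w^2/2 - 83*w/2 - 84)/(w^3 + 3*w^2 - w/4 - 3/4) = 2*(2*w^2 - 9*w - 56)/(4*w^2 - 1)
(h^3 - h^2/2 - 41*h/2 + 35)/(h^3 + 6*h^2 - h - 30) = (h - 7/2)/(h + 3)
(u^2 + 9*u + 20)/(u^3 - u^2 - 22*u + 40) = (u + 4)/(u^2 - 6*u + 8)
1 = 1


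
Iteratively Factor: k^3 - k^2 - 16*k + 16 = (k - 4)*(k^2 + 3*k - 4) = (k - 4)*(k + 4)*(k - 1)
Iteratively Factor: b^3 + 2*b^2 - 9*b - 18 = (b + 2)*(b^2 - 9) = (b + 2)*(b + 3)*(b - 3)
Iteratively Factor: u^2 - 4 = (u - 2)*(u + 2)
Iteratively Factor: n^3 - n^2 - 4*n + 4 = (n + 2)*(n^2 - 3*n + 2) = (n - 2)*(n + 2)*(n - 1)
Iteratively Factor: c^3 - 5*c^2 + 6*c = (c)*(c^2 - 5*c + 6) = c*(c - 2)*(c - 3)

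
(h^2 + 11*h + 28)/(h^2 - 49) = (h + 4)/(h - 7)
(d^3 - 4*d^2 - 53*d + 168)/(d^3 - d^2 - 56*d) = (d - 3)/d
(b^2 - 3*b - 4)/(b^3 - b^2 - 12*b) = (b + 1)/(b*(b + 3))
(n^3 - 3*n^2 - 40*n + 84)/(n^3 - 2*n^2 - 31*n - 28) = (n^2 + 4*n - 12)/(n^2 + 5*n + 4)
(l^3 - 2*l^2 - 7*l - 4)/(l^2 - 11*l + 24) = (l^3 - 2*l^2 - 7*l - 4)/(l^2 - 11*l + 24)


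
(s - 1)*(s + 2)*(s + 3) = s^3 + 4*s^2 + s - 6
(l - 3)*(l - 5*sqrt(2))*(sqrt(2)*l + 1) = sqrt(2)*l^3 - 9*l^2 - 3*sqrt(2)*l^2 - 5*sqrt(2)*l + 27*l + 15*sqrt(2)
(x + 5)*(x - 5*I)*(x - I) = x^3 + 5*x^2 - 6*I*x^2 - 5*x - 30*I*x - 25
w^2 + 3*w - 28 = (w - 4)*(w + 7)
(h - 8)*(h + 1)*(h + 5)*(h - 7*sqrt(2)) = h^4 - 7*sqrt(2)*h^3 - 2*h^3 - 43*h^2 + 14*sqrt(2)*h^2 - 40*h + 301*sqrt(2)*h + 280*sqrt(2)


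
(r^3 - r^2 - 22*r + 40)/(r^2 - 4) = (r^2 + r - 20)/(r + 2)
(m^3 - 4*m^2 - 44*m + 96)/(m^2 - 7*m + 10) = (m^2 - 2*m - 48)/(m - 5)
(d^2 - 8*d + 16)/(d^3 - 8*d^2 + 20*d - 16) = (d - 4)/(d^2 - 4*d + 4)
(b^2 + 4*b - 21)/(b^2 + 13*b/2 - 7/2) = 2*(b - 3)/(2*b - 1)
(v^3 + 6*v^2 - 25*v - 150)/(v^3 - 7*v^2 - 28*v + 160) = (v^2 + v - 30)/(v^2 - 12*v + 32)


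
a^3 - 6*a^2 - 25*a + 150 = (a - 6)*(a - 5)*(a + 5)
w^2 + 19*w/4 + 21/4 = (w + 7/4)*(w + 3)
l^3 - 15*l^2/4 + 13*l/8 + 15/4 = (l - 5/2)*(l - 2)*(l + 3/4)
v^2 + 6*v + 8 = (v + 2)*(v + 4)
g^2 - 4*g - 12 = (g - 6)*(g + 2)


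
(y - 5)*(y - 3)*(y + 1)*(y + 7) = y^4 - 42*y^2 + 64*y + 105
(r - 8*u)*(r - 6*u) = r^2 - 14*r*u + 48*u^2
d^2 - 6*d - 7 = (d - 7)*(d + 1)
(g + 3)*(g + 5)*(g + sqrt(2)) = g^3 + sqrt(2)*g^2 + 8*g^2 + 8*sqrt(2)*g + 15*g + 15*sqrt(2)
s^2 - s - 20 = (s - 5)*(s + 4)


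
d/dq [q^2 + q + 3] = 2*q + 1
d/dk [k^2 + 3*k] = 2*k + 3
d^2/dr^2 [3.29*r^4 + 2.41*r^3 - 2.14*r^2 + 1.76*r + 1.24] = 39.48*r^2 + 14.46*r - 4.28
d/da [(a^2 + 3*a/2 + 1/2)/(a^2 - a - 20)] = (-5*a^2 - 82*a - 59)/(2*(a^4 - 2*a^3 - 39*a^2 + 40*a + 400))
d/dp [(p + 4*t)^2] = 2*p + 8*t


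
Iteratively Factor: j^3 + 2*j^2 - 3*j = (j + 3)*(j^2 - j) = j*(j + 3)*(j - 1)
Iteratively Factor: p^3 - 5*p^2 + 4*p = (p - 4)*(p^2 - p) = p*(p - 4)*(p - 1)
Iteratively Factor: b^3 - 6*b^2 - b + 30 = (b - 3)*(b^2 - 3*b - 10) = (b - 3)*(b + 2)*(b - 5)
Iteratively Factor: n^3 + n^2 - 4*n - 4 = (n + 2)*(n^2 - n - 2) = (n - 2)*(n + 2)*(n + 1)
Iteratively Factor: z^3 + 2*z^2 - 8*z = (z)*(z^2 + 2*z - 8) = z*(z - 2)*(z + 4)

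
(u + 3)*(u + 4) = u^2 + 7*u + 12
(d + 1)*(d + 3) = d^2 + 4*d + 3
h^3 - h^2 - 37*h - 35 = (h - 7)*(h + 1)*(h + 5)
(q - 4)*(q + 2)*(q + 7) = q^3 + 5*q^2 - 22*q - 56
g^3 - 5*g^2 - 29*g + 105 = (g - 7)*(g - 3)*(g + 5)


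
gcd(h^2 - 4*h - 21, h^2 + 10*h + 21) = h + 3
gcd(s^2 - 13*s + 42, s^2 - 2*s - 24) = s - 6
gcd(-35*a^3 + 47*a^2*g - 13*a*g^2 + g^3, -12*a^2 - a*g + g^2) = 1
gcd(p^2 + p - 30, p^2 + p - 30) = p^2 + p - 30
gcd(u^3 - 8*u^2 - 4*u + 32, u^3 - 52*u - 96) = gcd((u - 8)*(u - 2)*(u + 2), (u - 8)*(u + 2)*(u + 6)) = u^2 - 6*u - 16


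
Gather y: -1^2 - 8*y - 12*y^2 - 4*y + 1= -12*y^2 - 12*y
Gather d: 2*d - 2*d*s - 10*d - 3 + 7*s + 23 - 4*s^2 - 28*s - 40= d*(-2*s - 8) - 4*s^2 - 21*s - 20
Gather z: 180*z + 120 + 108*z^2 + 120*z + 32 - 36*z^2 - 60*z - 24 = 72*z^2 + 240*z + 128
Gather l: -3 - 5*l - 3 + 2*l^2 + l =2*l^2 - 4*l - 6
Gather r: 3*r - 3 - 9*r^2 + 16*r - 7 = -9*r^2 + 19*r - 10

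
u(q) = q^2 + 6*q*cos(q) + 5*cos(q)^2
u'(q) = -6*q*sin(q) + 2*q - 10*sin(q)*cos(q) + 6*cos(q)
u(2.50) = -2.56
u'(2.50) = -3.99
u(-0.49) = 1.54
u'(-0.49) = 7.08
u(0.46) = 6.70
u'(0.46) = 1.09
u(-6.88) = 16.61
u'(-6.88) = -27.35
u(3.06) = -3.97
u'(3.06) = -0.54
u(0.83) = 6.33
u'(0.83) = -2.95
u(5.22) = 43.65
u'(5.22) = 44.98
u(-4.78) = 20.93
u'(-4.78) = 18.79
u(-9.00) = 134.35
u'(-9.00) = -49.48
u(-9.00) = 134.35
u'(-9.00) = -49.48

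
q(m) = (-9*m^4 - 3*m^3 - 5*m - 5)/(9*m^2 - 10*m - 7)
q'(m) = (10 - 18*m)*(-9*m^4 - 3*m^3 - 5*m - 5)/(9*m^2 - 10*m - 7)^2 + (-36*m^3 - 9*m^2 - 5)/(9*m^2 - 10*m - 7)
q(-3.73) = -10.11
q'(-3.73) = 6.16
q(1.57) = 153.40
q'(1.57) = 5752.40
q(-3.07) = -6.47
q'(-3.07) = 4.88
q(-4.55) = -15.82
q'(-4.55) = 7.77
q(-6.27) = -32.10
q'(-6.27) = 11.16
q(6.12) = -49.64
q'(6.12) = -13.47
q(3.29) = -20.56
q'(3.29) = -6.47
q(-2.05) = -2.49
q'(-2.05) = 2.93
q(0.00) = 0.71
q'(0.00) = -0.31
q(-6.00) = -29.15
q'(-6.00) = 10.63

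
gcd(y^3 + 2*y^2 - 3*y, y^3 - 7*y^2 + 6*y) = y^2 - y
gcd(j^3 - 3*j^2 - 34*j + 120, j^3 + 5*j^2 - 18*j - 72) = j^2 + 2*j - 24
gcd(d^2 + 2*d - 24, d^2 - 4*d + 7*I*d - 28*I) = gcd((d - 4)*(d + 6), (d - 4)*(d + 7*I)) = d - 4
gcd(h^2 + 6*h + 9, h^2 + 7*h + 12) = h + 3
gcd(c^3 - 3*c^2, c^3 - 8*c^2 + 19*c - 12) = c - 3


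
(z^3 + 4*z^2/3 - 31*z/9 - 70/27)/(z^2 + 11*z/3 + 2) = (9*z^2 + 6*z - 35)/(9*(z + 3))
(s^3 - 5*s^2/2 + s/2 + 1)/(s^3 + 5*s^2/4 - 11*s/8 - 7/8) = 4*(s - 2)/(4*s + 7)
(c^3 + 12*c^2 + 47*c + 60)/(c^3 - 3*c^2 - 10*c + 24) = (c^2 + 9*c + 20)/(c^2 - 6*c + 8)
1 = 1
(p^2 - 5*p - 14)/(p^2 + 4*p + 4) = (p - 7)/(p + 2)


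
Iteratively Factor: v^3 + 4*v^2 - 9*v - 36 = (v + 4)*(v^2 - 9) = (v - 3)*(v + 4)*(v + 3)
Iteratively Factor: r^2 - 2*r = (r - 2)*(r)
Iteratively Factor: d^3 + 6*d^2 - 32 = (d - 2)*(d^2 + 8*d + 16) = (d - 2)*(d + 4)*(d + 4)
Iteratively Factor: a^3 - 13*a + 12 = (a - 3)*(a^2 + 3*a - 4) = (a - 3)*(a + 4)*(a - 1)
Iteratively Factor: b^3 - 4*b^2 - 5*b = (b - 5)*(b^2 + b) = b*(b - 5)*(b + 1)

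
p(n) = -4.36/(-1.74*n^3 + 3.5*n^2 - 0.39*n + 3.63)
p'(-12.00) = -0.00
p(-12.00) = -0.00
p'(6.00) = -0.01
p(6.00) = 0.02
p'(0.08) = 0.05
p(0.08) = -1.20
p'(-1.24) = -0.45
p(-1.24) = -0.34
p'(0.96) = 0.27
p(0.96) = -0.88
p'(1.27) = 0.01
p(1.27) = -0.84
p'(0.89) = 0.32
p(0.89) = -0.90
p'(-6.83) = -0.00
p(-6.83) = -0.01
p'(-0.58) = -0.94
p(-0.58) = -0.81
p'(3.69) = -0.14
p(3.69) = 0.12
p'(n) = -4.36*(5.22*n^2 - 7.0*n + 0.39)/(-1.74*n^3 + 3.5*n^2 - 0.39*n + 3.63)^2 = (-22.7592*n^2 + 30.52*n - 1.7004)/(1.74*n^3 - 3.5*n^2 + 0.39*n - 3.63)^2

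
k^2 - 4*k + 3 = (k - 3)*(k - 1)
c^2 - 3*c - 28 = (c - 7)*(c + 4)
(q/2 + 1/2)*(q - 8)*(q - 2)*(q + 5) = q^4/2 - 2*q^3 - 39*q^2/2 + 23*q + 40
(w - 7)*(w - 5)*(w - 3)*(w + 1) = w^4 - 14*w^3 + 56*w^2 - 34*w - 105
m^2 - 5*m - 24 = (m - 8)*(m + 3)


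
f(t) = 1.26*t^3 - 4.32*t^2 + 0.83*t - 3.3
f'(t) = 3.78*t^2 - 8.64*t + 0.83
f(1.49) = -7.49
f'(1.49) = -3.65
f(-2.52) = -52.99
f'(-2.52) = 46.61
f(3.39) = -1.04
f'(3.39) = 14.98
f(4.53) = 28.94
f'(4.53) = 39.26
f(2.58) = -8.28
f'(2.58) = 3.70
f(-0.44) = -4.61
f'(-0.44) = 5.36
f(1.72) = -8.24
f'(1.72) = -2.85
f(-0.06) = -3.37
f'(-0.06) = 1.36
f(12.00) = 1561.86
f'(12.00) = 441.47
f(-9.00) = -1279.23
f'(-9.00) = 384.77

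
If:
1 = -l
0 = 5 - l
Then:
No Solution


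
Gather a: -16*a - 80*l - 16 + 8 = -16*a - 80*l - 8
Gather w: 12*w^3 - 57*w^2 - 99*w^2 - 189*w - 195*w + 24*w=12*w^3 - 156*w^2 - 360*w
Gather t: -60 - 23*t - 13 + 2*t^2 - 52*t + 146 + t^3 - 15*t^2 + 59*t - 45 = t^3 - 13*t^2 - 16*t + 28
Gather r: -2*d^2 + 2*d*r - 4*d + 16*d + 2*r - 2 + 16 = -2*d^2 + 12*d + r*(2*d + 2) + 14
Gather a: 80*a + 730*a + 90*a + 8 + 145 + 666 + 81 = 900*a + 900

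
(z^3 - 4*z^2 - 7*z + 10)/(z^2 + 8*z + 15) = (z^3 - 4*z^2 - 7*z + 10)/(z^2 + 8*z + 15)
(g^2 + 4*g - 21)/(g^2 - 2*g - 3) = (g + 7)/(g + 1)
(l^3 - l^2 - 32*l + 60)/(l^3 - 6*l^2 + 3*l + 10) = (l + 6)/(l + 1)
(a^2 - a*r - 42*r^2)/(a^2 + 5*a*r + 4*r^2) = (a^2 - a*r - 42*r^2)/(a^2 + 5*a*r + 4*r^2)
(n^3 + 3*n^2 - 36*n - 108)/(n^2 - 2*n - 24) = (n^2 + 9*n + 18)/(n + 4)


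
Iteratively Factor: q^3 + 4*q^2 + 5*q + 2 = (q + 1)*(q^2 + 3*q + 2) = (q + 1)^2*(q + 2)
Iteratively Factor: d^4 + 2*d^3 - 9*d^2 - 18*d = (d - 3)*(d^3 + 5*d^2 + 6*d) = d*(d - 3)*(d^2 + 5*d + 6) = d*(d - 3)*(d + 3)*(d + 2)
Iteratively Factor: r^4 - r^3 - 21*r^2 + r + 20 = (r - 5)*(r^3 + 4*r^2 - r - 4) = (r - 5)*(r + 1)*(r^2 + 3*r - 4) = (r - 5)*(r - 1)*(r + 1)*(r + 4)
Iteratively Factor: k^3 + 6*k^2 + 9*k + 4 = (k + 1)*(k^2 + 5*k + 4) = (k + 1)^2*(k + 4)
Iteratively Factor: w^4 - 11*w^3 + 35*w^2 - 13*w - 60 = (w - 3)*(w^3 - 8*w^2 + 11*w + 20) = (w - 4)*(w - 3)*(w^2 - 4*w - 5) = (w - 4)*(w - 3)*(w + 1)*(w - 5)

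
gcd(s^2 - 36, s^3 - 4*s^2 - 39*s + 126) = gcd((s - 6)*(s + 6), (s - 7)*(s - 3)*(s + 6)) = s + 6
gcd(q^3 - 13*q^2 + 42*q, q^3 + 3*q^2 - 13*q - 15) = 1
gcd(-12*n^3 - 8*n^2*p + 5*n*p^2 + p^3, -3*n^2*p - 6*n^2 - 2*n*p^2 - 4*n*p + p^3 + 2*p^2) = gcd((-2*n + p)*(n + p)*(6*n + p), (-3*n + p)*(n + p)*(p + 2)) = n + p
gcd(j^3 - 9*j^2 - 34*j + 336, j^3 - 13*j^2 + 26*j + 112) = j^2 - 15*j + 56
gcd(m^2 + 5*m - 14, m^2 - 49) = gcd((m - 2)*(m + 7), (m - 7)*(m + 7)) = m + 7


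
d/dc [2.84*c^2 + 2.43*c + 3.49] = 5.68*c + 2.43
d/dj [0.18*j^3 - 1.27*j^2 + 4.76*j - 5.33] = 0.54*j^2 - 2.54*j + 4.76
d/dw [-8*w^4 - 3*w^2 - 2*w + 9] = -32*w^3 - 6*w - 2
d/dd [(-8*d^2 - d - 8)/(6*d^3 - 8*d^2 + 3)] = (48*d^4 + 12*d^3 + 136*d^2 - 176*d - 3)/(36*d^6 - 96*d^5 + 64*d^4 + 36*d^3 - 48*d^2 + 9)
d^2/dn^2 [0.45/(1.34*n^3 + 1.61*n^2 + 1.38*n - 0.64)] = (-(3.618*n + 1.449)*(1.34*n^3 + 1.61*n^2 + 1.38*n - 0.64) + 0.45*(4.02*n^2 + 3.22*n + 1.38)*(8.04*n^2 + 6.44*n + 2.76))/(1.34*n^3 + 1.61*n^2 + 1.38*n - 0.64)^3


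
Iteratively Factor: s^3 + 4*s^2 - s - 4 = (s + 1)*(s^2 + 3*s - 4) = (s + 1)*(s + 4)*(s - 1)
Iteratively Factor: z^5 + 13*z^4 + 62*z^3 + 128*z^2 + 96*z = (z + 4)*(z^4 + 9*z^3 + 26*z^2 + 24*z) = (z + 4)^2*(z^3 + 5*z^2 + 6*z) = (z + 2)*(z + 4)^2*(z^2 + 3*z) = z*(z + 2)*(z + 4)^2*(z + 3)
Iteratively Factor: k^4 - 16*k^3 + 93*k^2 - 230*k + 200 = (k - 4)*(k^3 - 12*k^2 + 45*k - 50) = (k - 5)*(k - 4)*(k^2 - 7*k + 10) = (k - 5)*(k - 4)*(k - 2)*(k - 5)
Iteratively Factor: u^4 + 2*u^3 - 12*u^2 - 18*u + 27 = (u + 3)*(u^3 - u^2 - 9*u + 9) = (u + 3)^2*(u^2 - 4*u + 3) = (u - 1)*(u + 3)^2*(u - 3)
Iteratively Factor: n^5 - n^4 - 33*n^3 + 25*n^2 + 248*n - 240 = (n - 1)*(n^4 - 33*n^2 - 8*n + 240) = (n - 1)*(n + 4)*(n^3 - 4*n^2 - 17*n + 60) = (n - 1)*(n + 4)^2*(n^2 - 8*n + 15) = (n - 5)*(n - 1)*(n + 4)^2*(n - 3)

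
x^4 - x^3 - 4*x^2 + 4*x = x*(x - 2)*(x - 1)*(x + 2)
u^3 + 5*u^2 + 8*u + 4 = (u + 1)*(u + 2)^2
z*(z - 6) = z^2 - 6*z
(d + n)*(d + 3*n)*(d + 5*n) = d^3 + 9*d^2*n + 23*d*n^2 + 15*n^3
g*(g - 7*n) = g^2 - 7*g*n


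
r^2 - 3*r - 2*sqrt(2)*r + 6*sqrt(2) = (r - 3)*(r - 2*sqrt(2))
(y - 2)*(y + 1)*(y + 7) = y^3 + 6*y^2 - 9*y - 14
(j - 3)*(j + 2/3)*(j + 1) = j^3 - 4*j^2/3 - 13*j/3 - 2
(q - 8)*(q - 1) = q^2 - 9*q + 8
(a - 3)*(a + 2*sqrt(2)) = a^2 - 3*a + 2*sqrt(2)*a - 6*sqrt(2)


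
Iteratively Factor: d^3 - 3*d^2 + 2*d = (d - 2)*(d^2 - d) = d*(d - 2)*(d - 1)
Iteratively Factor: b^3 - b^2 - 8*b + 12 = (b - 2)*(b^2 + b - 6) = (b - 2)*(b + 3)*(b - 2)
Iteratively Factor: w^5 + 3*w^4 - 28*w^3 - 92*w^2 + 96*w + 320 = (w - 2)*(w^4 + 5*w^3 - 18*w^2 - 128*w - 160) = (w - 2)*(w + 2)*(w^3 + 3*w^2 - 24*w - 80) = (w - 5)*(w - 2)*(w + 2)*(w^2 + 8*w + 16) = (w - 5)*(w - 2)*(w + 2)*(w + 4)*(w + 4)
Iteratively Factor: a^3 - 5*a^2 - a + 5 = (a + 1)*(a^2 - 6*a + 5) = (a - 1)*(a + 1)*(a - 5)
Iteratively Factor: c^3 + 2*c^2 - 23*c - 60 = (c - 5)*(c^2 + 7*c + 12) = (c - 5)*(c + 3)*(c + 4)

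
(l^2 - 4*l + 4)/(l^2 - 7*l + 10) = (l - 2)/(l - 5)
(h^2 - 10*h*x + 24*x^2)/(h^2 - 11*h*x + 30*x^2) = (-h + 4*x)/(-h + 5*x)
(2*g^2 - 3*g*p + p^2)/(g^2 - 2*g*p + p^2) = (-2*g + p)/(-g + p)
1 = 1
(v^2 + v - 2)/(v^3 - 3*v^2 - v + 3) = (v + 2)/(v^2 - 2*v - 3)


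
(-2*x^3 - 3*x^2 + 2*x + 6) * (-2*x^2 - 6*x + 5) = 4*x^5 + 18*x^4 + 4*x^3 - 39*x^2 - 26*x + 30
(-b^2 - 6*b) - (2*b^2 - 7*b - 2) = -3*b^2 + b + 2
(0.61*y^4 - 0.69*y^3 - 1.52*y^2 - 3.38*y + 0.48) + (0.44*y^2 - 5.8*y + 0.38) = 0.61*y^4 - 0.69*y^3 - 1.08*y^2 - 9.18*y + 0.86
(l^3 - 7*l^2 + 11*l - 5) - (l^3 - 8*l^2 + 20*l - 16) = l^2 - 9*l + 11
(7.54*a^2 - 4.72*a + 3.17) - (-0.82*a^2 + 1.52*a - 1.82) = 8.36*a^2 - 6.24*a + 4.99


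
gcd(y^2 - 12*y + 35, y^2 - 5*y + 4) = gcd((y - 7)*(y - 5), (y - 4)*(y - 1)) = 1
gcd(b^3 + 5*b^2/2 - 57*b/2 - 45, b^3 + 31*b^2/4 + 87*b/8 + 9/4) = b^2 + 15*b/2 + 9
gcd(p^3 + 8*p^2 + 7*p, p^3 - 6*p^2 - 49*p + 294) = p + 7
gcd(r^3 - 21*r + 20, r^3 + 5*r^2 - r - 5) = r^2 + 4*r - 5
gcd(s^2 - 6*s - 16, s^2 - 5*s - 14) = s + 2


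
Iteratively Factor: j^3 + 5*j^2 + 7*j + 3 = (j + 1)*(j^2 + 4*j + 3) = (j + 1)*(j + 3)*(j + 1)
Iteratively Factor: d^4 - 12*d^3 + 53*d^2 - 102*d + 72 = (d - 2)*(d^3 - 10*d^2 + 33*d - 36) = (d - 3)*(d - 2)*(d^2 - 7*d + 12) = (d - 3)^2*(d - 2)*(d - 4)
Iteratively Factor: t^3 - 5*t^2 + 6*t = (t)*(t^2 - 5*t + 6) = t*(t - 2)*(t - 3)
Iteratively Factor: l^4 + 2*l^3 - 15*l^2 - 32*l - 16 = (l + 4)*(l^3 - 2*l^2 - 7*l - 4) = (l + 1)*(l + 4)*(l^2 - 3*l - 4) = (l + 1)^2*(l + 4)*(l - 4)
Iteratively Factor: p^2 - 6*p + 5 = (p - 5)*(p - 1)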